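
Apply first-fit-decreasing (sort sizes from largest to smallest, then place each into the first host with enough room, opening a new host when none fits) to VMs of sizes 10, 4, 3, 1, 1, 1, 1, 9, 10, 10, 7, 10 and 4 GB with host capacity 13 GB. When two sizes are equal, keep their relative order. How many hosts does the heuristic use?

6

Sorted descending: 10, 10, 10, 10, 9, 7, 4, 4, 3, 1, 1, 1, 1.
  10 → host 1 (new)  [load 10/13]
  10 → host 2 (new)  [load 10/13]
  10 → host 3 (new)  [load 10/13]
  10 → host 4 (new)  [load 10/13]
  9 → host 5 (new)  [load 9/13]
  7 → host 6 (new)  [load 7/13]
  4 → host 5  [load 13/13]
  4 → host 6  [load 11/13]
  3 → host 1  [load 13/13]
  1 → host 2  [load 11/13]
  1 → host 2  [load 12/13]
  1 → host 2  [load 13/13]
  1 → host 3  [load 11/13]
6 hosts opened.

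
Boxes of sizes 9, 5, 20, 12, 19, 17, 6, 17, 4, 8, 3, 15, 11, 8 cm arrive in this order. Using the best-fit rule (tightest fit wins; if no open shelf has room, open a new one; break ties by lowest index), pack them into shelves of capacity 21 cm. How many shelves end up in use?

  9 → shelf 1 (new)  [load 9/21]
  5 → shelf 1  [load 14/21]
  20 → shelf 2 (new)  [load 20/21]
  12 → shelf 3 (new)  [load 12/21]
  19 → shelf 4 (new)  [load 19/21]
  17 → shelf 5 (new)  [load 17/21]
  6 → shelf 1  [load 20/21]
  17 → shelf 6 (new)  [load 17/21]
  4 → shelf 5  [load 21/21]
  8 → shelf 3  [load 20/21]
  3 → shelf 6  [load 20/21]
  15 → shelf 7 (new)  [load 15/21]
  11 → shelf 8 (new)  [load 11/21]
  8 → shelf 8  [load 19/21]
8 shelves opened.

8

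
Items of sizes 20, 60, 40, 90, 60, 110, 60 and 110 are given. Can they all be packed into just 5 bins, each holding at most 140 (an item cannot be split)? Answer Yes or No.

Yes

A valid assignment using 5 bins:
  bin 1: 110 + 20 = 130
  bin 2: 110 = 110
  bin 3: 90 + 40 = 130
  bin 4: 60 + 60 = 120
  bin 5: 60 = 60
Every load is within 140, so 5 bins suffice.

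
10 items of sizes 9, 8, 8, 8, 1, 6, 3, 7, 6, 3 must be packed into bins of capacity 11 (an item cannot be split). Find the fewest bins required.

7

Total = 9 + 8 + 8 + 8 + 7 + 6 + 6 + 3 + 3 + 1 = 59.
Lower bound: ⌈59/11⌉ = 6 bins.
Also, 7 items each exceed 11/2, and no two of those can share a bin, so at least 7 bins are needed.
A packing using 7 bins:
  bin 1: 9 + 1 = 10
  bin 2: 8 + 3 = 11
  bin 3: 8 + 3 = 11
  bin 4: 8 = 8
  bin 5: 7 = 7
  bin 6: 6 = 6
  bin 7: 6 = 6
This matches the lower bound, so 7 is optimal.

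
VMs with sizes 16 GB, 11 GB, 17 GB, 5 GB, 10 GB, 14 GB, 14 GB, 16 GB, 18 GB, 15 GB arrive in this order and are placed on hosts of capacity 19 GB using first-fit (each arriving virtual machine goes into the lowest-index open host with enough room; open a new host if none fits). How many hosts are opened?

  16 → host 1 (new)  [load 16/19]
  11 → host 2 (new)  [load 11/19]
  17 → host 3 (new)  [load 17/19]
  5 → host 2  [load 16/19]
  10 → host 4 (new)  [load 10/19]
  14 → host 5 (new)  [load 14/19]
  14 → host 6 (new)  [load 14/19]
  16 → host 7 (new)  [load 16/19]
  18 → host 8 (new)  [load 18/19]
  15 → host 9 (new)  [load 15/19]
9 hosts opened.

9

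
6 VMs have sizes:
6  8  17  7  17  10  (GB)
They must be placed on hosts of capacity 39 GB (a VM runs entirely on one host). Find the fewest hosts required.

2

Total = 17 + 17 + 10 + 8 + 7 + 6 = 65 GB.
Lower bound: ⌈65/39⌉ = 2 hosts.
A packing using 2 hosts:
  host 1: 17 + 17 = 34
  host 2: 10 + 8 + 7 + 6 = 31
This matches the lower bound, so 2 is optimal.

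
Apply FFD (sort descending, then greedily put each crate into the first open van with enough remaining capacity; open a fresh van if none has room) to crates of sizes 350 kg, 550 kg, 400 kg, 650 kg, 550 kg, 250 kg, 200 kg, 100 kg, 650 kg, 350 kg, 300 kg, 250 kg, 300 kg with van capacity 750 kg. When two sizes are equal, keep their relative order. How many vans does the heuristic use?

8

Sorted descending: 650, 650, 550, 550, 400, 350, 350, 300, 300, 250, 250, 200, 100.
  650 → van 1 (new)  [load 650/750]
  650 → van 2 (new)  [load 650/750]
  550 → van 3 (new)  [load 550/750]
  550 → van 4 (new)  [load 550/750]
  400 → van 5 (new)  [load 400/750]
  350 → van 5  [load 750/750]
  350 → van 6 (new)  [load 350/750]
  300 → van 6  [load 650/750]
  300 → van 7 (new)  [load 300/750]
  250 → van 7  [load 550/750]
  250 → van 8 (new)  [load 250/750]
  200 → van 3  [load 750/750]
  100 → van 1  [load 750/750]
8 vans opened.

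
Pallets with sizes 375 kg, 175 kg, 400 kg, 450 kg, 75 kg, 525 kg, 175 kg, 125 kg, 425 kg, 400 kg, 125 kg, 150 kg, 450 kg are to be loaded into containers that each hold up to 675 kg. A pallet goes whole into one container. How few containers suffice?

Total = 525 + 450 + 450 + 425 + 400 + 400 + 375 + 175 + 175 + 150 + 125 + 125 + 75 = 3850 kg.
Lower bound: ⌈3850/675⌉ = 6 containers.
Also, 7 pallets each exceed 675/2 kg, and no two of those can share a container, so at least 7 containers are needed.
A packing using 7 containers:
  container 1: 525 + 150 = 675
  container 2: 450 + 175 = 625
  container 3: 450 + 175 = 625
  container 4: 425 + 125 + 125 = 675
  container 5: 400 + 75 = 475
  container 6: 400 = 400
  container 7: 375 = 375
This matches the lower bound, so 7 is optimal.

7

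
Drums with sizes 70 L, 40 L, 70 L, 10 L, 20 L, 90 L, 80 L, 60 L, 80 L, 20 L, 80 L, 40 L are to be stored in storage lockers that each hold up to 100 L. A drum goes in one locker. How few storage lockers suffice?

Total = 90 + 80 + 80 + 80 + 70 + 70 + 60 + 40 + 40 + 20 + 20 + 10 = 660 L.
Lower bound: ⌈660/100⌉ = 7 storage lockers.
A packing using 8 storage lockers:
  locker 1: 90 + 10 = 100
  locker 2: 80 + 20 = 100
  locker 3: 80 + 20 = 100
  locker 4: 80 = 80
  locker 5: 70 = 70
  locker 6: 70 = 70
  locker 7: 60 + 40 = 100
  locker 8: 40 = 40
No arrangement into 7 storage lockers stays within capacity, so 8 is optimal.

8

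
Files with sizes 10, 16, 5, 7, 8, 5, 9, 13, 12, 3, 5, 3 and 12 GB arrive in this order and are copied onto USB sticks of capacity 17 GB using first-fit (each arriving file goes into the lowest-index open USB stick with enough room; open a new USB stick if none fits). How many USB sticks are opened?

7

  10 → USB stick 1 (new)  [load 10/17]
  16 → USB stick 2 (new)  [load 16/17]
  5 → USB stick 1  [load 15/17]
  7 → USB stick 3 (new)  [load 7/17]
  8 → USB stick 3  [load 15/17]
  5 → USB stick 4 (new)  [load 5/17]
  9 → USB stick 4  [load 14/17]
  13 → USB stick 5 (new)  [load 13/17]
  12 → USB stick 6 (new)  [load 12/17]
  3 → USB stick 4  [load 17/17]
  5 → USB stick 6  [load 17/17]
  3 → USB stick 5  [load 16/17]
  12 → USB stick 7 (new)  [load 12/17]
7 USB sticks opened.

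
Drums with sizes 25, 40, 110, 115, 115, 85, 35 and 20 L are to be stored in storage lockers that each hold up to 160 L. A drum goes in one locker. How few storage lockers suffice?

Total = 115 + 115 + 110 + 85 + 40 + 35 + 25 + 20 = 545 L.
Lower bound: ⌈545/160⌉ = 4 storage lockers.
A packing using 4 storage lockers:
  locker 1: 115 + 40 = 155
  locker 2: 115 + 35 = 150
  locker 3: 110 + 25 + 20 = 155
  locker 4: 85 = 85
This matches the lower bound, so 4 is optimal.

4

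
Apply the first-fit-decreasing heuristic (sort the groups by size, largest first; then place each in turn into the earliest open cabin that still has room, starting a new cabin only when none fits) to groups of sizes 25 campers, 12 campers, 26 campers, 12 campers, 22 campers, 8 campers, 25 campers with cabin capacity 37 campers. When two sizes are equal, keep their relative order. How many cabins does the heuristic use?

Sorted descending: 26, 25, 25, 22, 12, 12, 8.
  26 → cabin 1 (new)  [load 26/37]
  25 → cabin 2 (new)  [load 25/37]
  25 → cabin 3 (new)  [load 25/37]
  22 → cabin 4 (new)  [load 22/37]
  12 → cabin 2  [load 37/37]
  12 → cabin 3  [load 37/37]
  8 → cabin 1  [load 34/37]
4 cabins opened.

4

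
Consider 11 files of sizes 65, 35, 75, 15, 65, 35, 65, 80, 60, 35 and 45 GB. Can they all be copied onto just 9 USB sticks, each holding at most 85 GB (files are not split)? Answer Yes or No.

A valid assignment using 8 USB sticks:
  USB stick 1: 80 = 80
  USB stick 2: 75 = 75
  USB stick 3: 65 + 15 = 80
  USB stick 4: 65 = 65
  USB stick 5: 65 = 65
  USB stick 6: 60 = 60
  USB stick 7: 45 + 35 = 80
  USB stick 8: 35 + 35 = 70
That uses only 8 ≤ 9, so 9 USB sticks are enough.

Yes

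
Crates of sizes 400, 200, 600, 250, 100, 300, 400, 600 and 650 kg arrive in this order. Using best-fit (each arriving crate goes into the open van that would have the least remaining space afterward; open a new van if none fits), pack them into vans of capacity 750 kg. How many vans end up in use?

6

  400 → van 1 (new)  [load 400/750]
  200 → van 1  [load 600/750]
  600 → van 2 (new)  [load 600/750]
  250 → van 3 (new)  [load 250/750]
  100 → van 1  [load 700/750]
  300 → van 3  [load 550/750]
  400 → van 4 (new)  [load 400/750]
  600 → van 5 (new)  [load 600/750]
  650 → van 6 (new)  [load 650/750]
6 vans opened.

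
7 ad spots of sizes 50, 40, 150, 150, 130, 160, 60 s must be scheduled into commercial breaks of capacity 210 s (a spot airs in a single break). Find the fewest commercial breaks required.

Total = 160 + 150 + 150 + 130 + 60 + 50 + 40 = 740 s.
Lower bound: ⌈740/210⌉ = 4 commercial breaks.
A packing using 4 commercial breaks:
  break 1: 160 + 50 = 210
  break 2: 150 + 60 = 210
  break 3: 150 + 40 = 190
  break 4: 130 = 130
This matches the lower bound, so 4 is optimal.

4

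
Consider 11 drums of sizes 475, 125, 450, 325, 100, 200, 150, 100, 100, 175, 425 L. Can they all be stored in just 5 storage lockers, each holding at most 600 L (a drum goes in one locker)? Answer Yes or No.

Yes

A valid assignment using 5 storage lockers:
  locker 1: 475 + 125 = 600
  locker 2: 450 + 150 = 600
  locker 3: 425 + 175 = 600
  locker 4: 325 + 200 = 525
  locker 5: 100 + 100 + 100 = 300
Every load is within 600 L, so 5 storage lockers suffice.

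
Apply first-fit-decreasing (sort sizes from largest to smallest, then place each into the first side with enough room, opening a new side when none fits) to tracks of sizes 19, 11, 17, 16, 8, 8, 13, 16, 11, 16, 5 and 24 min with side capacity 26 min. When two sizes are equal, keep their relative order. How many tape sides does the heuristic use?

8

Sorted descending: 24, 19, 17, 16, 16, 16, 13, 11, 11, 8, 8, 5.
  24 → side 1 (new)  [load 24/26]
  19 → side 2 (new)  [load 19/26]
  17 → side 3 (new)  [load 17/26]
  16 → side 4 (new)  [load 16/26]
  16 → side 5 (new)  [load 16/26]
  16 → side 6 (new)  [load 16/26]
  13 → side 7 (new)  [load 13/26]
  11 → side 7  [load 24/26]
  11 → side 8 (new)  [load 11/26]
  8 → side 3  [load 25/26]
  8 → side 4  [load 24/26]
  5 → side 2  [load 24/26]
8 tape sides opened.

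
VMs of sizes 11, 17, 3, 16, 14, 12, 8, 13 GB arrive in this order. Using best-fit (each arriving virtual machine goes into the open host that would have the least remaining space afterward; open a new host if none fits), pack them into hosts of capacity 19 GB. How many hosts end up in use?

7

  11 → host 1 (new)  [load 11/19]
  17 → host 2 (new)  [load 17/19]
  3 → host 1  [load 14/19]
  16 → host 3 (new)  [load 16/19]
  14 → host 4 (new)  [load 14/19]
  12 → host 5 (new)  [load 12/19]
  8 → host 6 (new)  [load 8/19]
  13 → host 7 (new)  [load 13/19]
7 hosts opened.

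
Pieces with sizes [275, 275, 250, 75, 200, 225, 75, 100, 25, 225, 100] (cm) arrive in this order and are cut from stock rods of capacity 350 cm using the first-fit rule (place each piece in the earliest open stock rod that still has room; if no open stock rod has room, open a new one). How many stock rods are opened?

  275 → stock rod 1 (new)  [load 275/350]
  275 → stock rod 2 (new)  [load 275/350]
  250 → stock rod 3 (new)  [load 250/350]
  75 → stock rod 1  [load 350/350]
  200 → stock rod 4 (new)  [load 200/350]
  225 → stock rod 5 (new)  [load 225/350]
  75 → stock rod 2  [load 350/350]
  100 → stock rod 3  [load 350/350]
  25 → stock rod 4  [load 225/350]
  225 → stock rod 6 (new)  [load 225/350]
  100 → stock rod 4  [load 325/350]
6 stock rods opened.

6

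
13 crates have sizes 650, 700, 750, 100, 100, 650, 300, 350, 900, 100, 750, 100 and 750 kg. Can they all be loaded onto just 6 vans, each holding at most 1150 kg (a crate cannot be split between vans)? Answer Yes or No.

Total = 6200 kg; ⌈6200/1150⌉ = 6.
7 crates each exceed half the capacity and cannot share a van, forcing at least 7 vans.
At least 7 vans are required, but only 6 are allowed.

No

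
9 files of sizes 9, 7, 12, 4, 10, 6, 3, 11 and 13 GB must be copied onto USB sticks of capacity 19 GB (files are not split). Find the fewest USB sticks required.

Total = 13 + 12 + 11 + 10 + 9 + 7 + 6 + 4 + 3 = 75 GB.
Lower bound: ⌈75/19⌉ = 4 USB sticks.
A packing using 4 USB sticks:
  USB stick 1: 13 + 6 = 19
  USB stick 2: 12 + 7 = 19
  USB stick 3: 11 + 4 + 3 = 18
  USB stick 4: 10 + 9 = 19
This matches the lower bound, so 4 is optimal.

4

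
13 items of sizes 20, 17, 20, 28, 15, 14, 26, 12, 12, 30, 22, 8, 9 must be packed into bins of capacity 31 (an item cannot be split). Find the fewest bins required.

9

Total = 30 + 28 + 26 + 22 + 20 + 20 + 17 + 15 + 14 + 12 + 12 + 9 + 8 = 233.
Lower bound: ⌈233/31⌉ = 8 bins.
A packing using 9 bins:
  bin 1: 30 = 30
  bin 2: 28 = 28
  bin 3: 26 = 26
  bin 4: 22 + 9 = 31
  bin 5: 20 + 8 = 28
  bin 6: 20 = 20
  bin 7: 17 + 14 = 31
  bin 8: 15 + 12 = 27
  bin 9: 12 = 12
No arrangement into 8 bins stays within capacity, so 9 is optimal.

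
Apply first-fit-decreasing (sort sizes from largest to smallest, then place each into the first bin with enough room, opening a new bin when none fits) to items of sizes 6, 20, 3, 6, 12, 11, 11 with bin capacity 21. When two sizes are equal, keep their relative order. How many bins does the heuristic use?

4

Sorted descending: 20, 12, 11, 11, 6, 6, 3.
  20 → bin 1 (new)  [load 20/21]
  12 → bin 2 (new)  [load 12/21]
  11 → bin 3 (new)  [load 11/21]
  11 → bin 4 (new)  [load 11/21]
  6 → bin 2  [load 18/21]
  6 → bin 3  [load 17/21]
  3 → bin 2  [load 21/21]
4 bins opened.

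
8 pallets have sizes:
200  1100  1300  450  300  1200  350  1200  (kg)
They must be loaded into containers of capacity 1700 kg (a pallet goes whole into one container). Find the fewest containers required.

Total = 1300 + 1200 + 1200 + 1100 + 450 + 350 + 300 + 200 = 6100 kg.
Lower bound: ⌈6100/1700⌉ = 4 containers.
A packing using 4 containers:
  container 1: 1300 + 350 = 1650
  container 2: 1200 + 450 = 1650
  container 3: 1200 + 300 + 200 = 1700
  container 4: 1100 = 1100
This matches the lower bound, so 4 is optimal.

4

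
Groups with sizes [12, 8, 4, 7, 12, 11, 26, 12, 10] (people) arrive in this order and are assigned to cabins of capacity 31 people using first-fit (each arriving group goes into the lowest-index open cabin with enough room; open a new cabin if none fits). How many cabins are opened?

4

  12 → cabin 1 (new)  [load 12/31]
  8 → cabin 1  [load 20/31]
  4 → cabin 1  [load 24/31]
  7 → cabin 1  [load 31/31]
  12 → cabin 2 (new)  [load 12/31]
  11 → cabin 2  [load 23/31]
  26 → cabin 3 (new)  [load 26/31]
  12 → cabin 4 (new)  [load 12/31]
  10 → cabin 4  [load 22/31]
4 cabins opened.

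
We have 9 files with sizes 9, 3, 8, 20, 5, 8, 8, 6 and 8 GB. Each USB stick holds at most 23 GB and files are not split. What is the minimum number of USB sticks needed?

4

Total = 20 + 9 + 8 + 8 + 8 + 8 + 6 + 5 + 3 = 75 GB.
Lower bound: ⌈75/23⌉ = 4 USB sticks.
A packing using 4 USB sticks:
  USB stick 1: 20 + 3 = 23
  USB stick 2: 9 + 8 + 6 = 23
  USB stick 3: 8 + 8 + 5 = 21
  USB stick 4: 8 = 8
This matches the lower bound, so 4 is optimal.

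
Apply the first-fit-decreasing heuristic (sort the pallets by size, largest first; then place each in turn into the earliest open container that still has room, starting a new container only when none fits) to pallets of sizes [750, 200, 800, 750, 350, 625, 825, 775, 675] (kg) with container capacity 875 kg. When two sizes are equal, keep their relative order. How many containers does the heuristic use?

Sorted descending: 825, 800, 775, 750, 750, 675, 625, 350, 200.
  825 → container 1 (new)  [load 825/875]
  800 → container 2 (new)  [load 800/875]
  775 → container 3 (new)  [load 775/875]
  750 → container 4 (new)  [load 750/875]
  750 → container 5 (new)  [load 750/875]
  675 → container 6 (new)  [load 675/875]
  625 → container 7 (new)  [load 625/875]
  350 → container 8 (new)  [load 350/875]
  200 → container 6  [load 875/875]
8 containers opened.

8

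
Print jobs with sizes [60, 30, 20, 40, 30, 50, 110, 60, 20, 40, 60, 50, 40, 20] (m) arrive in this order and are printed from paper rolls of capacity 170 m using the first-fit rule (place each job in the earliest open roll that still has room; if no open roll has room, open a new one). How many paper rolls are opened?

4

  60 → roll 1 (new)  [load 60/170]
  30 → roll 1  [load 90/170]
  20 → roll 1  [load 110/170]
  40 → roll 1  [load 150/170]
  30 → roll 2 (new)  [load 30/170]
  50 → roll 2  [load 80/170]
  110 → roll 3 (new)  [load 110/170]
  60 → roll 2  [load 140/170]
  20 → roll 1  [load 170/170]
  40 → roll 3  [load 150/170]
  60 → roll 4 (new)  [load 60/170]
  50 → roll 4  [load 110/170]
  40 → roll 4  [load 150/170]
  20 → roll 2  [load 160/170]
4 paper rolls opened.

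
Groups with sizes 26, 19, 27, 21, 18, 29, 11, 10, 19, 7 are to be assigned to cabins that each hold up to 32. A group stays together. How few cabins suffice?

7

Total = 29 + 27 + 26 + 21 + 19 + 19 + 18 + 11 + 10 + 7 = 187.
Lower bound: ⌈187/32⌉ = 6 cabins.
Also, 7 groups each exceed 16, and no two of those can share a cabin, so at least 7 cabins are needed.
A packing using 7 cabins:
  cabin 1: 29 = 29
  cabin 2: 27 = 27
  cabin 3: 26 = 26
  cabin 4: 21 + 11 = 32
  cabin 5: 19 + 10 = 29
  cabin 6: 19 + 7 = 26
  cabin 7: 18 = 18
This matches the lower bound, so 7 is optimal.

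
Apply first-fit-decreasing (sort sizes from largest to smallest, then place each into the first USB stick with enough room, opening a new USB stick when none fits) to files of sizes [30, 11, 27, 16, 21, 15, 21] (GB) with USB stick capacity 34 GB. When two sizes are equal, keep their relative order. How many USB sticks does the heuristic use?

Sorted descending: 30, 27, 21, 21, 16, 15, 11.
  30 → USB stick 1 (new)  [load 30/34]
  27 → USB stick 2 (new)  [load 27/34]
  21 → USB stick 3 (new)  [load 21/34]
  21 → USB stick 4 (new)  [load 21/34]
  16 → USB stick 5 (new)  [load 16/34]
  15 → USB stick 5  [load 31/34]
  11 → USB stick 3  [load 32/34]
5 USB sticks opened.

5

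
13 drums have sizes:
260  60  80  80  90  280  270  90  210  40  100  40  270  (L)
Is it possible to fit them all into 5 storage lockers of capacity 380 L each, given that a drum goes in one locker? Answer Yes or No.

Yes

A valid assignment using 5 storage lockers:
  locker 1: 280 + 100 = 380
  locker 2: 270 + 90 = 360
  locker 3: 270 + 60 + 40 = 370
  locker 4: 260 + 80 + 40 = 380
  locker 5: 210 + 90 + 80 = 380
Every load is within 380 L, so 5 storage lockers suffice.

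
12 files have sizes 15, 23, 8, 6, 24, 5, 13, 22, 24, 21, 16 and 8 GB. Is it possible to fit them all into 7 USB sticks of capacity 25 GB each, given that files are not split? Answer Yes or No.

Total = 185 GB; ⌈185/25⌉ = 8.
At least 8 USB sticks are required, but only 7 are allowed.

No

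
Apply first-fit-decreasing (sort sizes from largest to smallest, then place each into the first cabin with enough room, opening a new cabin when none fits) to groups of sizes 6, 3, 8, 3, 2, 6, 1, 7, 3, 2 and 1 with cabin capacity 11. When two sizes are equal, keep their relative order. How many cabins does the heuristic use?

4

Sorted descending: 8, 7, 6, 6, 3, 3, 3, 2, 2, 1, 1.
  8 → cabin 1 (new)  [load 8/11]
  7 → cabin 2 (new)  [load 7/11]
  6 → cabin 3 (new)  [load 6/11]
  6 → cabin 4 (new)  [load 6/11]
  3 → cabin 1  [load 11/11]
  3 → cabin 2  [load 10/11]
  3 → cabin 3  [load 9/11]
  2 → cabin 3  [load 11/11]
  2 → cabin 4  [load 8/11]
  1 → cabin 2  [load 11/11]
  1 → cabin 4  [load 9/11]
4 cabins opened.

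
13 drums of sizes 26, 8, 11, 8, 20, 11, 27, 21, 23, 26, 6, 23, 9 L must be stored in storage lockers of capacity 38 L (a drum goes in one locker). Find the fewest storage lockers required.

Total = 27 + 26 + 26 + 23 + 23 + 21 + 20 + 11 + 11 + 9 + 8 + 8 + 6 = 219 L.
Lower bound: ⌈219/38⌉ = 6 storage lockers.
Also, 7 drums each exceed 19 L, and no two of those can share a locker, so at least 7 storage lockers are needed.
A packing using 7 storage lockers:
  locker 1: 27 + 11 = 38
  locker 2: 26 + 11 = 37
  locker 3: 26 + 9 = 35
  locker 4: 23 + 8 + 6 = 37
  locker 5: 23 + 8 = 31
  locker 6: 21 = 21
  locker 7: 20 = 20
This matches the lower bound, so 7 is optimal.

7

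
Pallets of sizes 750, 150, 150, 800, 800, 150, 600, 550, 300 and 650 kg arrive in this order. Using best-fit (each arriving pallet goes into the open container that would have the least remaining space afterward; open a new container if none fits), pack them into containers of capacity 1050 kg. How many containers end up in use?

6

  750 → container 1 (new)  [load 750/1050]
  150 → container 1  [load 900/1050]
  150 → container 1  [load 1050/1050]
  800 → container 2 (new)  [load 800/1050]
  800 → container 3 (new)  [load 800/1050]
  150 → container 2  [load 950/1050]
  600 → container 4 (new)  [load 600/1050]
  550 → container 5 (new)  [load 550/1050]
  300 → container 4  [load 900/1050]
  650 → container 6 (new)  [load 650/1050]
6 containers opened.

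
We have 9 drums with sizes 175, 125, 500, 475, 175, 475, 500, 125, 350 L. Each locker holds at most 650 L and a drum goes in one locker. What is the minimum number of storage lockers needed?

5

Total = 500 + 500 + 475 + 475 + 350 + 175 + 175 + 125 + 125 = 2900 L.
Lower bound: ⌈2900/650⌉ = 5 storage lockers.
A packing using 5 storage lockers:
  locker 1: 500 + 125 = 625
  locker 2: 500 + 125 = 625
  locker 3: 475 + 175 = 650
  locker 4: 475 + 175 = 650
  locker 5: 350 = 350
This matches the lower bound, so 5 is optimal.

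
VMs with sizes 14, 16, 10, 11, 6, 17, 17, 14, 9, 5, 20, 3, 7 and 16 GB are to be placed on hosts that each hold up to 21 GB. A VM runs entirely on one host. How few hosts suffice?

Total = 20 + 17 + 17 + 16 + 16 + 14 + 14 + 11 + 10 + 9 + 7 + 6 + 5 + 3 = 165 GB.
Lower bound: ⌈165/21⌉ = 8 hosts.
A packing using 9 hosts:
  host 1: 20 = 20
  host 2: 17 + 3 = 20
  host 3: 17 = 17
  host 4: 16 + 5 = 21
  host 5: 16 = 16
  host 6: 14 + 7 = 21
  host 7: 14 + 6 = 20
  host 8: 11 + 10 = 21
  host 9: 9 = 9
No arrangement into 8 hosts stays within capacity, so 9 is optimal.

9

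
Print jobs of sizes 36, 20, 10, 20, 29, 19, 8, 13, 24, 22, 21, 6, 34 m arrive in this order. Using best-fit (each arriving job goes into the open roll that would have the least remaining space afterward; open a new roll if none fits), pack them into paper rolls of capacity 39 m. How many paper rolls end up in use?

  36 → roll 1 (new)  [load 36/39]
  20 → roll 2 (new)  [load 20/39]
  10 → roll 2  [load 30/39]
  20 → roll 3 (new)  [load 20/39]
  29 → roll 4 (new)  [load 29/39]
  19 → roll 3  [load 39/39]
  8 → roll 2  [load 38/39]
  13 → roll 5 (new)  [load 13/39]
  24 → roll 5  [load 37/39]
  22 → roll 6 (new)  [load 22/39]
  21 → roll 7 (new)  [load 21/39]
  6 → roll 4  [load 35/39]
  34 → roll 8 (new)  [load 34/39]
8 paper rolls opened.

8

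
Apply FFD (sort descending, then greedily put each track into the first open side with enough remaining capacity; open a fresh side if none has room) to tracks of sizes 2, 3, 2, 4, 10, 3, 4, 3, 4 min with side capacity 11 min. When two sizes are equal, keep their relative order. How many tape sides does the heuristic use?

Sorted descending: 10, 4, 4, 4, 3, 3, 3, 2, 2.
  10 → side 1 (new)  [load 10/11]
  4 → side 2 (new)  [load 4/11]
  4 → side 2  [load 8/11]
  4 → side 3 (new)  [load 4/11]
  3 → side 2  [load 11/11]
  3 → side 3  [load 7/11]
  3 → side 3  [load 10/11]
  2 → side 4 (new)  [load 2/11]
  2 → side 4  [load 4/11]
4 tape sides opened.

4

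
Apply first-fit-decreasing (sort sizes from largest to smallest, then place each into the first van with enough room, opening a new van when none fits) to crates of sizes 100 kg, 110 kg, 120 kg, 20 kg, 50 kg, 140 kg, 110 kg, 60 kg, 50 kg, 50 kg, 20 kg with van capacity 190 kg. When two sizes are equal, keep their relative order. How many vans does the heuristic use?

Sorted descending: 140, 120, 110, 110, 100, 60, 50, 50, 50, 20, 20.
  140 → van 1 (new)  [load 140/190]
  120 → van 2 (new)  [load 120/190]
  110 → van 3 (new)  [load 110/190]
  110 → van 4 (new)  [load 110/190]
  100 → van 5 (new)  [load 100/190]
  60 → van 2  [load 180/190]
  50 → van 1  [load 190/190]
  50 → van 3  [load 160/190]
  50 → van 4  [load 160/190]
  20 → van 3  [load 180/190]
  20 → van 4  [load 180/190]
5 vans opened.

5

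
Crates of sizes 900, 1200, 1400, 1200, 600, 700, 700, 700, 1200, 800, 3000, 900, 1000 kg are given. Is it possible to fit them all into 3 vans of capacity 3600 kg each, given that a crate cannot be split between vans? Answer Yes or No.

Total = 14300 kg; ⌈14300/3600⌉ = 4.
At least 4 vans are required, but only 3 are allowed.

No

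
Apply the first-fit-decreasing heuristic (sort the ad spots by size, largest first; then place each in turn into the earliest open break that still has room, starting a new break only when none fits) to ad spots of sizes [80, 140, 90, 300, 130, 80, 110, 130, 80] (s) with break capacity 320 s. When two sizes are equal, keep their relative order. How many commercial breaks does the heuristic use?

4

Sorted descending: 300, 140, 130, 130, 110, 90, 80, 80, 80.
  300 → break 1 (new)  [load 300/320]
  140 → break 2 (new)  [load 140/320]
  130 → break 2  [load 270/320]
  130 → break 3 (new)  [load 130/320]
  110 → break 3  [load 240/320]
  90 → break 4 (new)  [load 90/320]
  80 → break 3  [load 320/320]
  80 → break 4  [load 170/320]
  80 → break 4  [load 250/320]
4 commercial breaks opened.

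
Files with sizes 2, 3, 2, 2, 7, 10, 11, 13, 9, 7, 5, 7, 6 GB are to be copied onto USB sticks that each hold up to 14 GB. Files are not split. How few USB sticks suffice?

Total = 13 + 11 + 10 + 9 + 7 + 7 + 7 + 6 + 5 + 3 + 2 + 2 + 2 = 84 GB.
Lower bound: ⌈84/14⌉ = 6 USB sticks.
A packing using 7 USB sticks:
  USB stick 1: 13 = 13
  USB stick 2: 11 + 3 = 14
  USB stick 3: 10 + 2 + 2 = 14
  USB stick 4: 9 + 5 = 14
  USB stick 5: 7 + 7 = 14
  USB stick 6: 7 + 6 = 13
  USB stick 7: 2 = 2
No arrangement into 6 USB sticks stays within capacity, so 7 is optimal.

7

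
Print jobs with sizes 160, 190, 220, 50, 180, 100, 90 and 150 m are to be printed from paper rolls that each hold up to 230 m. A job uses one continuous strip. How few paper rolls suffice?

6

Total = 220 + 190 + 180 + 160 + 150 + 100 + 90 + 50 = 1140 m.
Lower bound: ⌈1140/230⌉ = 5 paper rolls.
A packing using 6 paper rolls:
  roll 1: 220 = 220
  roll 2: 190 = 190
  roll 3: 180 + 50 = 230
  roll 4: 160 = 160
  roll 5: 150 = 150
  roll 6: 100 + 90 = 190
No arrangement into 5 paper rolls stays within capacity, so 6 is optimal.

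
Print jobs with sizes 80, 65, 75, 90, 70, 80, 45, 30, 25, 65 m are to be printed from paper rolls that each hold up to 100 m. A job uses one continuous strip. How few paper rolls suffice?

8

Total = 90 + 80 + 80 + 75 + 70 + 65 + 65 + 45 + 30 + 25 = 625 m.
Lower bound: ⌈625/100⌉ = 7 paper rolls.
A packing using 8 paper rolls:
  roll 1: 90 = 90
  roll 2: 80 = 80
  roll 3: 80 = 80
  roll 4: 75 + 25 = 100
  roll 5: 70 + 30 = 100
  roll 6: 65 = 65
  roll 7: 65 = 65
  roll 8: 45 = 45
No arrangement into 7 paper rolls stays within capacity, so 8 is optimal.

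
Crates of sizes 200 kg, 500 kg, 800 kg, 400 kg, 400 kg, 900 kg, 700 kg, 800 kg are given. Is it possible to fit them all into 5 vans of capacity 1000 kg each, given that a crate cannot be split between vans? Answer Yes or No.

Total = 4700 kg; ⌈4700/1000⌉ = 5.
The bound of 5 does not rule out 5, but exhaustive search shows no assignment into 5 vans of capacity 1000 kg exists — the minimum is 6.

No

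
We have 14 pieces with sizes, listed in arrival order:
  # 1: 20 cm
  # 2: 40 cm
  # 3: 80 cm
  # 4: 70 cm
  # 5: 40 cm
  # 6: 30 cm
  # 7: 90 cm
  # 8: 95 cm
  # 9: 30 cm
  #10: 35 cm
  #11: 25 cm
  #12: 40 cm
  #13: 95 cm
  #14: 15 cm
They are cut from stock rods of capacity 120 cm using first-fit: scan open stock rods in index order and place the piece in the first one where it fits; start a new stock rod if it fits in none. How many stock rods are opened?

7

  20 → stock rod 1 (new)  [load 20/120]
  40 → stock rod 1  [load 60/120]
  80 → stock rod 2 (new)  [load 80/120]
  70 → stock rod 3 (new)  [load 70/120]
  40 → stock rod 1  [load 100/120]
  30 → stock rod 2  [load 110/120]
  90 → stock rod 4 (new)  [load 90/120]
  95 → stock rod 5 (new)  [load 95/120]
  30 → stock rod 3  [load 100/120]
  35 → stock rod 6 (new)  [load 35/120]
  25 → stock rod 4  [load 115/120]
  40 → stock rod 6  [load 75/120]
  95 → stock rod 7 (new)  [load 95/120]
  15 → stock rod 1  [load 115/120]
7 stock rods opened.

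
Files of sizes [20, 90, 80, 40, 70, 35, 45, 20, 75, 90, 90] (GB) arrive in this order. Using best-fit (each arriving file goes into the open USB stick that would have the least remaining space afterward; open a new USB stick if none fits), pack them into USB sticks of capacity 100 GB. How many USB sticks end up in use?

  20 → USB stick 1 (new)  [load 20/100]
  90 → USB stick 2 (new)  [load 90/100]
  80 → USB stick 1  [load 100/100]
  40 → USB stick 3 (new)  [load 40/100]
  70 → USB stick 4 (new)  [load 70/100]
  35 → USB stick 3  [load 75/100]
  45 → USB stick 5 (new)  [load 45/100]
  20 → USB stick 3  [load 95/100]
  75 → USB stick 6 (new)  [load 75/100]
  90 → USB stick 7 (new)  [load 90/100]
  90 → USB stick 8 (new)  [load 90/100]
8 USB sticks opened.

8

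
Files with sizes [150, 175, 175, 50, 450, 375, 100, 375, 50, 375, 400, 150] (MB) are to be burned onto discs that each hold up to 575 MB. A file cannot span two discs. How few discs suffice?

Total = 450 + 400 + 375 + 375 + 375 + 175 + 175 + 150 + 150 + 100 + 50 + 50 = 2825 MB.
Lower bound: ⌈2825/575⌉ = 5 discs.
A packing using 5 discs:
  disc 1: 450 + 100 = 550
  disc 2: 400 + 175 = 575
  disc 3: 375 + 175 = 550
  disc 4: 375 + 150 + 50 = 575
  disc 5: 375 + 150 + 50 = 575
This matches the lower bound, so 5 is optimal.

5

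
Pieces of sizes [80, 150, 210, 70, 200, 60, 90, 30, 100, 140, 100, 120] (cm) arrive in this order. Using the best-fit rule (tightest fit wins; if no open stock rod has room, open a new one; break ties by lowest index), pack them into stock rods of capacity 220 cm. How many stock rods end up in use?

  80 → stock rod 1 (new)  [load 80/220]
  150 → stock rod 2 (new)  [load 150/220]
  210 → stock rod 3 (new)  [load 210/220]
  70 → stock rod 2  [load 220/220]
  200 → stock rod 4 (new)  [load 200/220]
  60 → stock rod 1  [load 140/220]
  90 → stock rod 5 (new)  [load 90/220]
  30 → stock rod 1  [load 170/220]
  100 → stock rod 5  [load 190/220]
  140 → stock rod 6 (new)  [load 140/220]
  100 → stock rod 7 (new)  [load 100/220]
  120 → stock rod 7  [load 220/220]
7 stock rods opened.

7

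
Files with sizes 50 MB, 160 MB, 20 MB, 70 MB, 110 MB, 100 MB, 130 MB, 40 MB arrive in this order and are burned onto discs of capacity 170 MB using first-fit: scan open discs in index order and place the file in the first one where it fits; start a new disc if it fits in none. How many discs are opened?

5

  50 → disc 1 (new)  [load 50/170]
  160 → disc 2 (new)  [load 160/170]
  20 → disc 1  [load 70/170]
  70 → disc 1  [load 140/170]
  110 → disc 3 (new)  [load 110/170]
  100 → disc 4 (new)  [load 100/170]
  130 → disc 5 (new)  [load 130/170]
  40 → disc 3  [load 150/170]
5 discs opened.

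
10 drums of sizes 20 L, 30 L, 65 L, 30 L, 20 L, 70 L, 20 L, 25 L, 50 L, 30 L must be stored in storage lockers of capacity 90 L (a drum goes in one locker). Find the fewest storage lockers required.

4

Total = 70 + 65 + 50 + 30 + 30 + 30 + 25 + 20 + 20 + 20 = 360 L.
Lower bound: ⌈360/90⌉ = 4 storage lockers.
A packing using 4 storage lockers:
  locker 1: 70 + 20 = 90
  locker 2: 65 + 25 = 90
  locker 3: 50 + 20 + 20 = 90
  locker 4: 30 + 30 + 30 = 90
This matches the lower bound, so 4 is optimal.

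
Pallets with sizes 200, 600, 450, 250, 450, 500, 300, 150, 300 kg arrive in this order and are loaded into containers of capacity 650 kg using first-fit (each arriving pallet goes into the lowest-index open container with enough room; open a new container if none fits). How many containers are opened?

6

  200 → container 1 (new)  [load 200/650]
  600 → container 2 (new)  [load 600/650]
  450 → container 1  [load 650/650]
  250 → container 3 (new)  [load 250/650]
  450 → container 4 (new)  [load 450/650]
  500 → container 5 (new)  [load 500/650]
  300 → container 3  [load 550/650]
  150 → container 4  [load 600/650]
  300 → container 6 (new)  [load 300/650]
6 containers opened.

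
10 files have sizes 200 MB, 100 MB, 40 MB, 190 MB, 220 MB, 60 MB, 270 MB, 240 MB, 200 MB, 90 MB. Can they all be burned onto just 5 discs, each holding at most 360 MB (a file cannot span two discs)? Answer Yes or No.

No

Total = 1610 MB; ⌈1610/360⌉ = 5.
6 files each exceed half the capacity and cannot share a disc, forcing at least 6 discs.
At least 6 discs are required, but only 5 are allowed.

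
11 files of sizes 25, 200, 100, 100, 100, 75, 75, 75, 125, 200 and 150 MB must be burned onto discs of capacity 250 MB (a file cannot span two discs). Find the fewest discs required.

Total = 200 + 200 + 150 + 125 + 100 + 100 + 100 + 75 + 75 + 75 + 25 = 1225 MB.
Lower bound: ⌈1225/250⌉ = 5 discs.
A packing using 6 discs:
  disc 1: 200 + 25 = 225
  disc 2: 200 = 200
  disc 3: 150 + 100 = 250
  disc 4: 125 + 100 = 225
  disc 5: 100 + 75 + 75 = 250
  disc 6: 75 = 75
No arrangement into 5 discs stays within capacity, so 6 is optimal.

6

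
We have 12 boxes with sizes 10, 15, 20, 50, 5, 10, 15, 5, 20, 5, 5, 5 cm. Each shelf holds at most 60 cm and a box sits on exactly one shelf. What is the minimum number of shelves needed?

Total = 50 + 20 + 20 + 15 + 15 + 10 + 10 + 5 + 5 + 5 + 5 + 5 = 165 cm.
Lower bound: ⌈165/60⌉ = 3 shelves.
A packing using 3 shelves:
  shelf 1: 50 + 10 = 60
  shelf 2: 20 + 20 + 15 + 5 = 60
  shelf 3: 15 + 10 + 5 + 5 + 5 + 5 = 45
This matches the lower bound, so 3 is optimal.

3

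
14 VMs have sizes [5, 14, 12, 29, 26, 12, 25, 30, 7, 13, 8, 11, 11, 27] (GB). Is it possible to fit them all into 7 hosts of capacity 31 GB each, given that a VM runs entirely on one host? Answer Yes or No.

Total = 230 GB; ⌈230/31⌉ = 8.
At least 8 hosts are required, but only 7 are allowed.

No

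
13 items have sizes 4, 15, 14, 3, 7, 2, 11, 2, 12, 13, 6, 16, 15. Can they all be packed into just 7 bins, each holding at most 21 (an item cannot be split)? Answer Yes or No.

A valid assignment using 7 bins:
  bin 1: 16 + 4 = 20
  bin 2: 15 + 6 = 21
  bin 3: 15 + 3 + 2 = 20
  bin 4: 14 + 7 = 21
  bin 5: 13 + 2 = 15
  bin 6: 12 = 12
  bin 7: 11 = 11
Every load is within 21, so 7 bins suffice.

Yes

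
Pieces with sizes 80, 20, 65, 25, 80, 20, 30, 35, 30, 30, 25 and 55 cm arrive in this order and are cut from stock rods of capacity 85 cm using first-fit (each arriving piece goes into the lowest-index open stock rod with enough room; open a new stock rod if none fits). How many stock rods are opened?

7

  80 → stock rod 1 (new)  [load 80/85]
  20 → stock rod 2 (new)  [load 20/85]
  65 → stock rod 2  [load 85/85]
  25 → stock rod 3 (new)  [load 25/85]
  80 → stock rod 4 (new)  [load 80/85]
  20 → stock rod 3  [load 45/85]
  30 → stock rod 3  [load 75/85]
  35 → stock rod 5 (new)  [load 35/85]
  30 → stock rod 5  [load 65/85]
  30 → stock rod 6 (new)  [load 30/85]
  25 → stock rod 6  [load 55/85]
  55 → stock rod 7 (new)  [load 55/85]
7 stock rods opened.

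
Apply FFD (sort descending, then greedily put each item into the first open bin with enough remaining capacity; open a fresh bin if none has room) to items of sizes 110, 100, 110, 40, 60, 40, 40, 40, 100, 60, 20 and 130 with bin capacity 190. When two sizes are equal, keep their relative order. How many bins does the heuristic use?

Sorted descending: 130, 110, 110, 100, 100, 60, 60, 40, 40, 40, 40, 20.
  130 → bin 1 (new)  [load 130/190]
  110 → bin 2 (new)  [load 110/190]
  110 → bin 3 (new)  [load 110/190]
  100 → bin 4 (new)  [load 100/190]
  100 → bin 5 (new)  [load 100/190]
  60 → bin 1  [load 190/190]
  60 → bin 2  [load 170/190]
  40 → bin 3  [load 150/190]
  40 → bin 3  [load 190/190]
  40 → bin 4  [load 140/190]
  40 → bin 4  [load 180/190]
  20 → bin 2  [load 190/190]
5 bins opened.

5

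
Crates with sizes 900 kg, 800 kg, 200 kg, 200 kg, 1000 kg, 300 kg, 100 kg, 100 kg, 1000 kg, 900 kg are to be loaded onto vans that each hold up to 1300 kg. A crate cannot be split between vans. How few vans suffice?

5

Total = 1000 + 1000 + 900 + 900 + 800 + 300 + 200 + 200 + 100 + 100 = 5500 kg.
Lower bound: ⌈5500/1300⌉ = 5 vans.
A packing using 5 vans:
  van 1: 1000 + 300 = 1300
  van 2: 1000 + 200 + 100 = 1300
  van 3: 900 + 200 + 100 = 1200
  van 4: 900 = 900
  van 5: 800 = 800
This matches the lower bound, so 5 is optimal.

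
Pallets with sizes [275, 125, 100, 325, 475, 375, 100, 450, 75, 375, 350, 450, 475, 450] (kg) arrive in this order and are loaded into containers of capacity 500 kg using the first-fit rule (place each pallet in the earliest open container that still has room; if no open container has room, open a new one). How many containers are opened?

10

  275 → container 1 (new)  [load 275/500]
  125 → container 1  [load 400/500]
  100 → container 1  [load 500/500]
  325 → container 2 (new)  [load 325/500]
  475 → container 3 (new)  [load 475/500]
  375 → container 4 (new)  [load 375/500]
  100 → container 2  [load 425/500]
  450 → container 5 (new)  [load 450/500]
  75 → container 2  [load 500/500]
  375 → container 6 (new)  [load 375/500]
  350 → container 7 (new)  [load 350/500]
  450 → container 8 (new)  [load 450/500]
  475 → container 9 (new)  [load 475/500]
  450 → container 10 (new)  [load 450/500]
10 containers opened.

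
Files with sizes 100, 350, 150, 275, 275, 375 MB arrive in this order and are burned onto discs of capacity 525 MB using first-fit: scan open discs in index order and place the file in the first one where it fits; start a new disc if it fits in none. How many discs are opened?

  100 → disc 1 (new)  [load 100/525]
  350 → disc 1  [load 450/525]
  150 → disc 2 (new)  [load 150/525]
  275 → disc 2  [load 425/525]
  275 → disc 3 (new)  [load 275/525]
  375 → disc 4 (new)  [load 375/525]
4 discs opened.

4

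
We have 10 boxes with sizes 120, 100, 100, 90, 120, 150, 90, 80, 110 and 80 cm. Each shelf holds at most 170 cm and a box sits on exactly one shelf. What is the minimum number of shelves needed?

Total = 150 + 120 + 120 + 110 + 100 + 100 + 90 + 90 + 80 + 80 = 1040 cm.
Lower bound: ⌈1040/170⌉ = 7 shelves.
Also, 8 boxes each exceed 85 cm, and no two of those can share a shelf, so at least 8 shelves are needed.
A packing using 8 shelves:
  shelf 1: 150 = 150
  shelf 2: 120 = 120
  shelf 3: 120 = 120
  shelf 4: 110 = 110
  shelf 5: 100 = 100
  shelf 6: 100 = 100
  shelf 7: 90 + 80 = 170
  shelf 8: 90 + 80 = 170
This matches the lower bound, so 8 is optimal.

8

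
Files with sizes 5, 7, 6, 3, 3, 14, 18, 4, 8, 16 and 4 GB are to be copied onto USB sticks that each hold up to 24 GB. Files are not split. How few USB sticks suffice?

Total = 18 + 16 + 14 + 8 + 7 + 6 + 5 + 4 + 4 + 3 + 3 = 88 GB.
Lower bound: ⌈88/24⌉ = 4 USB sticks.
A packing using 4 USB sticks:
  USB stick 1: 18 + 6 = 24
  USB stick 2: 16 + 8 = 24
  USB stick 3: 14 + 7 + 3 = 24
  USB stick 4: 5 + 4 + 4 + 3 = 16
This matches the lower bound, so 4 is optimal.

4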